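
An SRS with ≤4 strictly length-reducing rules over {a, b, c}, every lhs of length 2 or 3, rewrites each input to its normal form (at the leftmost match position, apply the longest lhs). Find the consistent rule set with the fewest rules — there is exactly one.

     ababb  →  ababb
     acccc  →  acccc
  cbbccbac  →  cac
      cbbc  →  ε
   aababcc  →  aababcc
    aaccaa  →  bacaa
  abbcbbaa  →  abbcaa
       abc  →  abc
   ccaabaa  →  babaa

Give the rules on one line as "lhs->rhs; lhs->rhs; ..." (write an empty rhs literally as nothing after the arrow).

  | ababb
  | acccc
  | cbbccbac => cbccbac => cbac => cac
  | cbbc => cbc => ε

aac->ba; cb->c; cbc->; cca->b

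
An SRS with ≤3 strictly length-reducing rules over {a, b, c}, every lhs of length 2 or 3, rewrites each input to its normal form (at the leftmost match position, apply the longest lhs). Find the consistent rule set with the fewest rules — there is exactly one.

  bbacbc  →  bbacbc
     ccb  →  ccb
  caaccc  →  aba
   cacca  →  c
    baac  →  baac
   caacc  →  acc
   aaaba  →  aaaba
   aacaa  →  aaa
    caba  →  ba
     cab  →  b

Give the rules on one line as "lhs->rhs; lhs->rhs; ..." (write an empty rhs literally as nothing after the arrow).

ca->; ccc->ba

  | bbacbc
  | ccb
  | caaccc => accc => aba
  | cacca => cca => c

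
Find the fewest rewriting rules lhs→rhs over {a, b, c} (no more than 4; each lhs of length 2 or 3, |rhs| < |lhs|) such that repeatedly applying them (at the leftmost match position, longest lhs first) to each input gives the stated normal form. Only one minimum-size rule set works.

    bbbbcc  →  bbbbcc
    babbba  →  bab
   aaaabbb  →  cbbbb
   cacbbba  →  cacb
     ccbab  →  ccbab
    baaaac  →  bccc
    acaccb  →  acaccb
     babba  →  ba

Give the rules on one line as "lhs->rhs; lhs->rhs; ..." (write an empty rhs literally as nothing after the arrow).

  | bbbbcc
  | babbba => bab
  | aaaabbb => caabbb => cbbbb
  | cacbbba => cacb

aa->c; aab->bb; bba->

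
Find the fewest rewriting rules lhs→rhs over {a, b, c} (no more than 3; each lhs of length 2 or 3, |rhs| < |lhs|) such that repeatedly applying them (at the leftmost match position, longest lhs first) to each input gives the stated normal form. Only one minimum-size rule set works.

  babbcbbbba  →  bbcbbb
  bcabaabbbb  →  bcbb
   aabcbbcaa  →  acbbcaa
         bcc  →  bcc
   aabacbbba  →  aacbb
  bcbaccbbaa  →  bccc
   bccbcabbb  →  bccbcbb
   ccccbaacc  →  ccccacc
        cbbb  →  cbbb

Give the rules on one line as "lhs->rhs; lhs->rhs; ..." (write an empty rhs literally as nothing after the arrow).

  | babbcbbbba => bbcbbbba => bbcbbb
  | bcabaabbbb => bcaabbbb => bcabbb => bcbb
  | aabcbbcaa => acbbcaa
  | bcc

ab->; ba->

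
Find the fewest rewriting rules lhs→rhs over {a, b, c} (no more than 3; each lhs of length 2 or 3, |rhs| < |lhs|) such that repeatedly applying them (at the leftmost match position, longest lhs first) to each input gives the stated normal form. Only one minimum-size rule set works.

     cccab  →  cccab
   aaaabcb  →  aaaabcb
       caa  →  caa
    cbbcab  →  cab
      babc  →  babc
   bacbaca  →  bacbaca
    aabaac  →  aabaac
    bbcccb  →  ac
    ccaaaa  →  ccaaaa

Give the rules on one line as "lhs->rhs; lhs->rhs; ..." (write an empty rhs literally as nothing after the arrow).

bbc->; ccb->ac

  | cccab
  | aaaabcb
  | caa
  | cbbcab => cab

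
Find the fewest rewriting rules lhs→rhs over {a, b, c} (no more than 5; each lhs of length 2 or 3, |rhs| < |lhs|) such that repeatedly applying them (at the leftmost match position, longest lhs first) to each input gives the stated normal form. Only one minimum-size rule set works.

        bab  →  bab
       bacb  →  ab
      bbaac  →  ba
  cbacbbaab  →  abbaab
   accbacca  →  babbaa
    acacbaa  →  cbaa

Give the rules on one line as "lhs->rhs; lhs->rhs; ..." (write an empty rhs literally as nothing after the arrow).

  | bab
  | bacb => bcb => ab
  | bbaac => bbac => bbc => ba
  | cbacbbaab => cbcbbaab => cabbaab => abbaab

ac->c; acc->ba; bc->a; ca->a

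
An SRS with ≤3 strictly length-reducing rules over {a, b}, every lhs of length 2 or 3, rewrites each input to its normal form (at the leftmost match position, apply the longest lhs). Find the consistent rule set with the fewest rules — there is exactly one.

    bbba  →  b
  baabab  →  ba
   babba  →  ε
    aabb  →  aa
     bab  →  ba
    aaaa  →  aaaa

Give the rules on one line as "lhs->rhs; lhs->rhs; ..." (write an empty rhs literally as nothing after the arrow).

  | bbba => b
  | baabab => bab => ba
  | babba => baba => baa => ε
  | aabb => aab => aa

ab->a; baa->; bba->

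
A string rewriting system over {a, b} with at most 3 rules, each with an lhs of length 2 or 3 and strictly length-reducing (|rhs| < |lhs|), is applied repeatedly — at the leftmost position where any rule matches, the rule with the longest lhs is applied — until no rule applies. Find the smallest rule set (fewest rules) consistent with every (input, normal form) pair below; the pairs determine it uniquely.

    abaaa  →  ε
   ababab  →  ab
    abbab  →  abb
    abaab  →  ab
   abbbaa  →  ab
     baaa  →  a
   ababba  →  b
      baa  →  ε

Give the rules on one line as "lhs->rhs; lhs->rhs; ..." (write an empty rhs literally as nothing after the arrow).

aa->; ba->a; bba->b

  | abaaa => aaaa => aa => ε
  | ababab => aabab => bab => ab
  | abbab => abb
  | abaab => aaab => ab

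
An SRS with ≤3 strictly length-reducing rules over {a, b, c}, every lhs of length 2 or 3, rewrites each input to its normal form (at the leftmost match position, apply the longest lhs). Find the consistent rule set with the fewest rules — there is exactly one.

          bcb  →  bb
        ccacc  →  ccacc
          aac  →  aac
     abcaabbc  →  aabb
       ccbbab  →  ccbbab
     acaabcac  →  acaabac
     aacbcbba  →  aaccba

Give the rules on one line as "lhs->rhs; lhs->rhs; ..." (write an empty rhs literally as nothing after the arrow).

baa->a; bbb->cb; bc->b

  | bcb => bb
  | ccacc
  | aac
  | abcaabbc => abaabbc => aabbc => aabb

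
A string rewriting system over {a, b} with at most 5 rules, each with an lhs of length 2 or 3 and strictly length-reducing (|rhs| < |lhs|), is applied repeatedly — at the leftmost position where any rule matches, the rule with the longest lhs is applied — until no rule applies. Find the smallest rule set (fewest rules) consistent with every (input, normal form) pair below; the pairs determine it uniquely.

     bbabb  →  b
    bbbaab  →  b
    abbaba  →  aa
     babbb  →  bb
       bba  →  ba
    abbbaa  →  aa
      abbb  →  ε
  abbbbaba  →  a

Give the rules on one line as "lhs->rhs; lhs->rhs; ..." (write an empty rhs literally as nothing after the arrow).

aab->; abb->aa; bab->; bba->ba

  | bbabb => babb => b
  | bbbaab => bbaab => baab => b
  | abbaba => aaaba => aa
  | babbb => bb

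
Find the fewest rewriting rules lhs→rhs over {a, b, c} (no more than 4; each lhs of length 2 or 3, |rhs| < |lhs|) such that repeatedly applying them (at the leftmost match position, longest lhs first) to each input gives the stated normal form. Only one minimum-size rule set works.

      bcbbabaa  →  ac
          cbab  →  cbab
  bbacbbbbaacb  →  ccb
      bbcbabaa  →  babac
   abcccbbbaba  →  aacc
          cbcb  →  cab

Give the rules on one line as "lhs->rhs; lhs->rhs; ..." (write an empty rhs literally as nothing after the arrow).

  | bcbbabaa => abbabaa => abaa => ac
  | cbab
  | bbacbbbbaacb => cbbbbaacb => cbbacb => ccb
  | bbcbabaa => bababaa => babac

baa->c; bba->; bc->a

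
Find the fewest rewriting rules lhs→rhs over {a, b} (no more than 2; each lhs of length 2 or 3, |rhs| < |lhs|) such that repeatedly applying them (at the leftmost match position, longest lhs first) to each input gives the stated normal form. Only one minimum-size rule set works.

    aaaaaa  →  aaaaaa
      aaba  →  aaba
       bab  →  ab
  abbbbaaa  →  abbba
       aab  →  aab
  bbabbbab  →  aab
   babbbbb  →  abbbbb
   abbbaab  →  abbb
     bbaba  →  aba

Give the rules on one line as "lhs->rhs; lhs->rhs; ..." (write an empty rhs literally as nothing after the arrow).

  | aaaaaa
  | aaba
  | bab => ab
  | abbbbaaa => abbba

baa->; bab->ab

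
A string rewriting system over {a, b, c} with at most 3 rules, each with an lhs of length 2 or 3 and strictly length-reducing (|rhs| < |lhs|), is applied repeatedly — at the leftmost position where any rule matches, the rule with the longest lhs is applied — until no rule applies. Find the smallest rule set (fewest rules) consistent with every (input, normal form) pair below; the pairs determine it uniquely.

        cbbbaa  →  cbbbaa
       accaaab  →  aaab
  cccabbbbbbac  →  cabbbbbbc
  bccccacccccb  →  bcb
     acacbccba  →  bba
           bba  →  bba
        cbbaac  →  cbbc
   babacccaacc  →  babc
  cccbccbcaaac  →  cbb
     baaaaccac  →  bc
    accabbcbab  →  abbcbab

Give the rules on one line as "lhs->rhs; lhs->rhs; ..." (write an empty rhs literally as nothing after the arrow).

  | cbbbaa
  | accaaab => ccaaab => aaab
  | cccabbbbbbac => cabbbbbbac => cabbbbbbc
  | bccccacccccb => bccacccccb => bacccccb => bcccccb => bcccb => bcb

ac->c; cc->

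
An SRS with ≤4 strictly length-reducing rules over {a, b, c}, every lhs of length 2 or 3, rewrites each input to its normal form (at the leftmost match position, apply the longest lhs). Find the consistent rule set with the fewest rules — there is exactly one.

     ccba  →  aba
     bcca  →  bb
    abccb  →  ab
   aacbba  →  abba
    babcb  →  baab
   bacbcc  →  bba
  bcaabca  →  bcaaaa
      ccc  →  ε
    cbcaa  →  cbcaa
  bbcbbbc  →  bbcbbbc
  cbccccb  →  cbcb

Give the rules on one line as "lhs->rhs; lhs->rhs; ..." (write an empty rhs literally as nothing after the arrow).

abc->aa; ac->; cc->a; cca->b

  | ccba => aba
  | bcca => bb
  | abccb => aacb => ab
  | aacbba => abba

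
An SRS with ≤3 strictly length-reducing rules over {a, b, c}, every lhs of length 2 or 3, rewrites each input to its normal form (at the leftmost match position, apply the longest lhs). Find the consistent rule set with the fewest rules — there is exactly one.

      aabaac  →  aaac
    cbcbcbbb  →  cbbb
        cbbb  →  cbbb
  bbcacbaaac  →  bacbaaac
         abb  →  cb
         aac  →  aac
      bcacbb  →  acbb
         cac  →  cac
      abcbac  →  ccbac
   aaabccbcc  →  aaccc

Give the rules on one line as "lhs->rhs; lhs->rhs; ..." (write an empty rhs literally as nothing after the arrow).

  | aabaac => aaac
  | cbcbcbbb => cbcbbb => cbbb
  | cbbb
  | bbcacbaaac => bacbaaac

aab->a; ab->c; bc->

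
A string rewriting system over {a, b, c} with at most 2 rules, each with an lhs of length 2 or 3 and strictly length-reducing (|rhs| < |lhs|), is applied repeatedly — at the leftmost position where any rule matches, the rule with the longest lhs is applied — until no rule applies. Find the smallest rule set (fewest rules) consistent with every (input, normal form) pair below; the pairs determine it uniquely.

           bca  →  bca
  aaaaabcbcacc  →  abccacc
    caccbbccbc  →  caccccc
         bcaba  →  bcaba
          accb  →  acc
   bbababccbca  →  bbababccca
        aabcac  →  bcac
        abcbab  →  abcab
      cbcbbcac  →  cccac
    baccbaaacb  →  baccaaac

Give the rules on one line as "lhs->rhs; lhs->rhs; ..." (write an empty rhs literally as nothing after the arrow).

  | bca
  | aaaaabcbcacc => aaabcbcacc => abcbcacc => abccacc
  | caccbbccbc => caccbccbc => caccccbc => caccccc
  | bcaba

aab->b; cb->c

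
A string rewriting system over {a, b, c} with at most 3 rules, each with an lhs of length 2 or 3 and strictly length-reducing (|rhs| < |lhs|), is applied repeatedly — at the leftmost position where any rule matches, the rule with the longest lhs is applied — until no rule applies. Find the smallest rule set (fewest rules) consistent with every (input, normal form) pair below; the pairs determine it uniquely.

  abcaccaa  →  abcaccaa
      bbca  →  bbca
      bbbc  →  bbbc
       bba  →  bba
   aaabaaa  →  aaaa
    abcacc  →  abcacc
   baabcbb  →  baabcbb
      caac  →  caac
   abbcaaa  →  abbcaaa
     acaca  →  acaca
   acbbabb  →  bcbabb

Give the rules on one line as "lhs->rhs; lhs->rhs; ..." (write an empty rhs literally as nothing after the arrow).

aba->; acb->bc

  | abcaccaa
  | bbca
  | bbbc
  | bba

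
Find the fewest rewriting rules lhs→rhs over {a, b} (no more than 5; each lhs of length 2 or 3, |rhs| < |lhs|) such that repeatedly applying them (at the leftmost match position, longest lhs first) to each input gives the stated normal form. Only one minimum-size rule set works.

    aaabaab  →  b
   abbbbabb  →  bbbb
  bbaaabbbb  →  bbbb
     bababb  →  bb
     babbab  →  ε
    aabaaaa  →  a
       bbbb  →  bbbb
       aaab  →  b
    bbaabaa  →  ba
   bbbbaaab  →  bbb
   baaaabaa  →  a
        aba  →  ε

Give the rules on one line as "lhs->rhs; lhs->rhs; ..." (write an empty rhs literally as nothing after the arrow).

  | aaabaab => aabaab => abaab => ab => b
  | abbbbabb => bbbbabb => bbbb
  | bbaaabbbb => bbaabbbb => bbabbbb => bbbb
  | bababb => abb => bb

aa->a; ab->b; aba->; bab->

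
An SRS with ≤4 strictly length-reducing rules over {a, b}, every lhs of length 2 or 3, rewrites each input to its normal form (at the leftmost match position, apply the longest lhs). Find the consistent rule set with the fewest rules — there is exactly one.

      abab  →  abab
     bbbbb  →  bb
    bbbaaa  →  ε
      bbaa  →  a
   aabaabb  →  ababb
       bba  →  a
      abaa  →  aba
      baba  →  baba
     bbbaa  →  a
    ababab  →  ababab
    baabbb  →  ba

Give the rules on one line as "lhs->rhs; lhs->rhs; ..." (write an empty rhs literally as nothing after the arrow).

aa->a; aaa->; bba->a; bbb->

  | abab
  | bbbbb => bb
  | bbbaaa => aaa => ε
  | bbaa => aa => a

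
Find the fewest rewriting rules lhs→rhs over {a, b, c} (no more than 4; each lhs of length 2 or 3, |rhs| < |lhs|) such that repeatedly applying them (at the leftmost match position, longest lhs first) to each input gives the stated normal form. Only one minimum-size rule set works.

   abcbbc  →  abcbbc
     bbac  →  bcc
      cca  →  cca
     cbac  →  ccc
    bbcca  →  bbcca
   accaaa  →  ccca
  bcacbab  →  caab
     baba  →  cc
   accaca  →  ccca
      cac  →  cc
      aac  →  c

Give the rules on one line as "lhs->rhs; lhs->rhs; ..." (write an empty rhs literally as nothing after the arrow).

  | abcbbc
  | bbac => bcc
  | cca
  | cbac => ccc

aaa->ca; ac->c; ba->c; ccb->aa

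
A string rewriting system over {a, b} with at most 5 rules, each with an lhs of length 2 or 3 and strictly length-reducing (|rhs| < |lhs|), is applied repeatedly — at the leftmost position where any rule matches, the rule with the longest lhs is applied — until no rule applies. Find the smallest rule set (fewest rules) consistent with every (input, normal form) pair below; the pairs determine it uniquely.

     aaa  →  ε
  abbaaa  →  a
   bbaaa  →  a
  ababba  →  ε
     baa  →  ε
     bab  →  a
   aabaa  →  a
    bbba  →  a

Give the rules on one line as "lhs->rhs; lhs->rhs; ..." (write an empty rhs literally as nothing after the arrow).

aaa->; ab->a; ba->a; baa->

  | aaa => ε
  | abbaaa => abaaa => aaaa => a
  | bbaaa => ba => a
  | ababba => aabba => aaba => aaa => ε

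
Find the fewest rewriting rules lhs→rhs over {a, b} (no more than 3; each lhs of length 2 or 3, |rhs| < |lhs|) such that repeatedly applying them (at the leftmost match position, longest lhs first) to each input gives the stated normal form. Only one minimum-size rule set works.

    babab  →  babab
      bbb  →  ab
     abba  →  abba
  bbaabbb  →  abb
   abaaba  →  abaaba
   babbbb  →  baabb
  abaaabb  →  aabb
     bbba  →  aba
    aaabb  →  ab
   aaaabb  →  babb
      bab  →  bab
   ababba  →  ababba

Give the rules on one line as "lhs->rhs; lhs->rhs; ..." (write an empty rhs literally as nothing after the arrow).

aaa->b; bbb->ab

  | babab
  | bbb => ab
  | abba
  | bbaabbb => bbaaab => bbbb => abb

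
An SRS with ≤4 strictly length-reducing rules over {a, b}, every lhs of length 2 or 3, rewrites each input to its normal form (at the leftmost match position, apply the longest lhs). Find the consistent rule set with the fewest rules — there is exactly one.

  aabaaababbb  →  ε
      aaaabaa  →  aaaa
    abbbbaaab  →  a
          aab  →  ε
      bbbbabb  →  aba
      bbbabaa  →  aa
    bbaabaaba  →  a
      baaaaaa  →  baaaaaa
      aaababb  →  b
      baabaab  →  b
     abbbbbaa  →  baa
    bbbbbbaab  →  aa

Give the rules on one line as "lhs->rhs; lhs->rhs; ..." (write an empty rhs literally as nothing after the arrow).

  | aabaaababbb => aaababbb => aabbb => bb => ε
  | aaaabaa => aaaa
  | abbbbaaab => aabaaab => aaab => a
  | aab => ε

aab->; bb->; bbb->a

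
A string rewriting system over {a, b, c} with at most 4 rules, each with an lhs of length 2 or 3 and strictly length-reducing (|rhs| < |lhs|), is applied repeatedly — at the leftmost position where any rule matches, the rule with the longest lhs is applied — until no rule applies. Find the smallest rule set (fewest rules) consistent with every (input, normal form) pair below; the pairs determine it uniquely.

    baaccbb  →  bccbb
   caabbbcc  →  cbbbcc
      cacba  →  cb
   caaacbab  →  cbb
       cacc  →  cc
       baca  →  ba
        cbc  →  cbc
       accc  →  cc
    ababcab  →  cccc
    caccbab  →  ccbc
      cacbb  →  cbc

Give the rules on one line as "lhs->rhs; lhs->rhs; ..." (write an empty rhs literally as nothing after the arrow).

  | baaccbb => bccbb
  | caabbbcc => cbbbcc
  | cacba => cbaa => cb
  | caaacbab => cacbab => cbaab => cbb

aa->; ab->c; ac->; acb->ba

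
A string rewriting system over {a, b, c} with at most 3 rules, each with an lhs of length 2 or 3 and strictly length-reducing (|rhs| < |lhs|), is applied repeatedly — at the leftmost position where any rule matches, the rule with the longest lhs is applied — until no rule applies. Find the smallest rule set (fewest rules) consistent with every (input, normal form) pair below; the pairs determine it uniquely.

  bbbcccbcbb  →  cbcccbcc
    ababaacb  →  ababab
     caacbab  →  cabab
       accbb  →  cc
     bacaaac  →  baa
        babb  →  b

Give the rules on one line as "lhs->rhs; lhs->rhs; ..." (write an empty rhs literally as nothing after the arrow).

ac->; bb->c

  | bbbcccbcbb => cbcccbcbb => cbcccbcc
  | ababaacb => ababab
  | caacbab => cabab
  | accbb => cbb => cc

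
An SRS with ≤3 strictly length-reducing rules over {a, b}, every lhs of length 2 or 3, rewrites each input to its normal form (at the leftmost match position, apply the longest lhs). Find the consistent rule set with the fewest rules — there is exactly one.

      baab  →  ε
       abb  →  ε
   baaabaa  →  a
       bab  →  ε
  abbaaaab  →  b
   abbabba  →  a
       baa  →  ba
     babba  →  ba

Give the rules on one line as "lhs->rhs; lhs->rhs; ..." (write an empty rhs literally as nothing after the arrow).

aa->a; ab->b; bb->

  | baab => bab => bb => ε
  | abb => bb => ε
  | baaabaa => baabaa => babaa => bbaa => aa => a
  | bab => bb => ε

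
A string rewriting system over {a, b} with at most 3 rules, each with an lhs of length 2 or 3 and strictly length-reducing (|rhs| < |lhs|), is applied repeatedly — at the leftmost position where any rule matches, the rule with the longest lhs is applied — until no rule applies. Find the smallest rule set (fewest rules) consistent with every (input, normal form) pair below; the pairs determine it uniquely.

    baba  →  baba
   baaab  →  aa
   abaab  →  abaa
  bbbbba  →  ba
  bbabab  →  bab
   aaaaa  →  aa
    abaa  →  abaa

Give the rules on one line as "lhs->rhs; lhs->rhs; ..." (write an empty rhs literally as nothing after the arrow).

  | baba
  | baaab => bbab => aab => aa
  | abaab => abaa
  | bbbbba => abbba => aaba => aaa => ba

aaa->ba; aab->aa; bb->a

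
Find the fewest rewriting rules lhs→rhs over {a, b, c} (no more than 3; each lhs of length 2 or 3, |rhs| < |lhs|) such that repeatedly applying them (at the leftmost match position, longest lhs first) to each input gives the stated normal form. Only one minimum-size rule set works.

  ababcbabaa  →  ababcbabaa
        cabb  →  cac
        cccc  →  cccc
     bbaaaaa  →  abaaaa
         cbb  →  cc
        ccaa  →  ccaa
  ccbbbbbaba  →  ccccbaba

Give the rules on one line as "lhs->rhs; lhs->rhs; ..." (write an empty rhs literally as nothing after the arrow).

  | ababcbabaa
  | cabb => cac
  | cccc
  | bbaaaaa => abaaaa

bb->c; bba->ab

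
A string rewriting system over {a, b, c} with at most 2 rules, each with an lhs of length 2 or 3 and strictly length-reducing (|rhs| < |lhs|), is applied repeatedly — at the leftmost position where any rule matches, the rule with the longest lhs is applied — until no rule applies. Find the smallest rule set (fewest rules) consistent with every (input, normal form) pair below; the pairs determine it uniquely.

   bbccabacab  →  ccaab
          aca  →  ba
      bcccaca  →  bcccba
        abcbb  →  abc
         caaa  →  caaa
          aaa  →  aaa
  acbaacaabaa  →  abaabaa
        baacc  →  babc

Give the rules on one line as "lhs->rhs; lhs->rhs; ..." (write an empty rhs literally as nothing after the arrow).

ac->b; bb->

  | bbccabacab => ccabacab => ccabbab => ccaab
  | aca => ba
  | bcccaca => bcccba
  | abcbb => abc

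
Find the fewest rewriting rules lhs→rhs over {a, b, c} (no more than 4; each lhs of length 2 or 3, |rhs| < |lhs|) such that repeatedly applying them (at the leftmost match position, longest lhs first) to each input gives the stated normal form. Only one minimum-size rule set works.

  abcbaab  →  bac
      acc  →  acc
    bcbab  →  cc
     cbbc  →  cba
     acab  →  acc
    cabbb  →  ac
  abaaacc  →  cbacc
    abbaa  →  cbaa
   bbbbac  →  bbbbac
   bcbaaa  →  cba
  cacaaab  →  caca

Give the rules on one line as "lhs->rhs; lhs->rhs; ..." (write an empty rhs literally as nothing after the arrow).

aaa->ba; ab->c; bc->a; ccb->aa

  | abcbaab => ccbaab => aaaab => baab => bac
  | acc
  | bcbab => abab => cab => cc
  | cbbc => cba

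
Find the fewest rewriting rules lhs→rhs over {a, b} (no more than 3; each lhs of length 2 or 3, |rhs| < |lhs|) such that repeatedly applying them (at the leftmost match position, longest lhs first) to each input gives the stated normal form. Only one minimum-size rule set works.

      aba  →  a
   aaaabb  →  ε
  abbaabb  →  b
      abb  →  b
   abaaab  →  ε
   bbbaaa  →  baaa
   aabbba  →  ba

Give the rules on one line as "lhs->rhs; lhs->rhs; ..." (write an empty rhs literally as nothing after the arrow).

  | aba => a
  | aaaabb => aabb => bb => ε
  | abbaabb => baabb => bbb => b
  | abb => b

aab->b; ab->; bb->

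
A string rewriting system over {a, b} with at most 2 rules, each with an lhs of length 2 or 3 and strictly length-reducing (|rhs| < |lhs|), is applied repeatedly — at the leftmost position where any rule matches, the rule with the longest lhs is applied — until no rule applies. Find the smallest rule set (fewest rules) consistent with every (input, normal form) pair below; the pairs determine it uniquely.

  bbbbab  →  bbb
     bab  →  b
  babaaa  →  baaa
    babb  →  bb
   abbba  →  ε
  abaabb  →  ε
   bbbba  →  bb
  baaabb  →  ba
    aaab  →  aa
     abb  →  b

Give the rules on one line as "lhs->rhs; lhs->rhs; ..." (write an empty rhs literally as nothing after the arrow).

  | bbbbab => bbb
  | bab => b
  | babaaa => baaa
  | babb => bb

ab->; bba->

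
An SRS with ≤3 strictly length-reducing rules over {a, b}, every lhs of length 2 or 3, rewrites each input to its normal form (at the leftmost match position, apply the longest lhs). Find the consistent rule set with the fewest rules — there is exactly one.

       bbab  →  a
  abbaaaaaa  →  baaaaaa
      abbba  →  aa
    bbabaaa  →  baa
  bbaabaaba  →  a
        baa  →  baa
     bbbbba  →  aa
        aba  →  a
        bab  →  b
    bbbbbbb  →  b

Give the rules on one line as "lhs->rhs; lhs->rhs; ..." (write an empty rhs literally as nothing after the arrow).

  | bbab => aab => a
  | abbaaaaaa => baaaaaa
  | abbba => bba => aa
  | bbabaaa => aabaaa => abbaa => baa

ab->; aba->bb; bb->a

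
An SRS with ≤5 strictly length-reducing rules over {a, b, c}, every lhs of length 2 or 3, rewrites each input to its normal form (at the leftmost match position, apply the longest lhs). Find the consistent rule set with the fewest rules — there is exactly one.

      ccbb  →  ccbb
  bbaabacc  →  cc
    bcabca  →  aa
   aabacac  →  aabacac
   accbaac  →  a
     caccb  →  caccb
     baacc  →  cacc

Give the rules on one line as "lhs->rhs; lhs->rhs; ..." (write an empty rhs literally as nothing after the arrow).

  | ccbb
  | bbaabacc => cbabacc => bbacc => cbcc => cc
  | bcabca => abca => aa
  | aabacac

baa->ca; bba->cb; bc->; cba->b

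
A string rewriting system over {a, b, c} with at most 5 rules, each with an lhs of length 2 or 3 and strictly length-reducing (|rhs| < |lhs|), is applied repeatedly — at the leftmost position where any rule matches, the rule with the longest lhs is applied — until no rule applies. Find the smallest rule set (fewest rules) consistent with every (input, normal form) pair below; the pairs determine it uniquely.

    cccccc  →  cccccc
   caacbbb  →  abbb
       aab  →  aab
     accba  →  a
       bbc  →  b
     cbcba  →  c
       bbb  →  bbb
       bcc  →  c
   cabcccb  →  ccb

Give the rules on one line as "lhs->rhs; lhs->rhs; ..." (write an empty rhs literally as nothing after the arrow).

  | cccccc
  | caacbbb => acbbb => abbb
  | aab
  | accba => acba => aba => a

ac->a; ba->; bc->; ca->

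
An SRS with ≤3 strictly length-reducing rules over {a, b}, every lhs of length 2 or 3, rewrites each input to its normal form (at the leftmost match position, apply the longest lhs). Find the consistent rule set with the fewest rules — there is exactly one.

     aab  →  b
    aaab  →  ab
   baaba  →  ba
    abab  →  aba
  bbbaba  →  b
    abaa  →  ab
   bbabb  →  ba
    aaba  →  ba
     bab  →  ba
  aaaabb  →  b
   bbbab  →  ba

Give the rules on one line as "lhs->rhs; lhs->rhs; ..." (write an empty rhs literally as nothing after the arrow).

aa->; bab->ba; bb->b

  | aab => b
  | aaab => ab
  | baaba => bba => ba
  | abab => aba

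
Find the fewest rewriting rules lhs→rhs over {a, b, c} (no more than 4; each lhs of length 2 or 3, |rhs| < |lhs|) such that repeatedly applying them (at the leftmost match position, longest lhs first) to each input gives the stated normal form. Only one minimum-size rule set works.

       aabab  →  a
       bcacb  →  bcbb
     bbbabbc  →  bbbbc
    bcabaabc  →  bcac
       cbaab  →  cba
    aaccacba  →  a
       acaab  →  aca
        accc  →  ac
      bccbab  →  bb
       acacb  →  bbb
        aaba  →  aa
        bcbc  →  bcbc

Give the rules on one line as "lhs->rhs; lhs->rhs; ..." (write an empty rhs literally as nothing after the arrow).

ab->; acb->bb; cc->

  | aabab => aab => a
  | bcacb => bcbb
  | bbbabbc => bbbbc
  | bcabaabc => bcaabc => bcac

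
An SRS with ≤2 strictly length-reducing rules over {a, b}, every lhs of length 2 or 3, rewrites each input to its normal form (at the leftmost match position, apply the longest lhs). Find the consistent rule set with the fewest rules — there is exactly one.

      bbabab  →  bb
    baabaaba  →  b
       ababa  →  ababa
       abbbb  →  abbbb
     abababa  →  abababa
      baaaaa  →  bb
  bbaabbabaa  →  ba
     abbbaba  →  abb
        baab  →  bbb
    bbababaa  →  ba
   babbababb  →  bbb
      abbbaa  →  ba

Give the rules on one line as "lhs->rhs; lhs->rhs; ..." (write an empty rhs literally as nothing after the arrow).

  | bbabab => aabab => bbab => aab => bb
  | baabaaba => bbbaaba => baaaba => bbaba => aaba => bba => aa => b
  | ababa
  | abbbb

aa->b; bba->aa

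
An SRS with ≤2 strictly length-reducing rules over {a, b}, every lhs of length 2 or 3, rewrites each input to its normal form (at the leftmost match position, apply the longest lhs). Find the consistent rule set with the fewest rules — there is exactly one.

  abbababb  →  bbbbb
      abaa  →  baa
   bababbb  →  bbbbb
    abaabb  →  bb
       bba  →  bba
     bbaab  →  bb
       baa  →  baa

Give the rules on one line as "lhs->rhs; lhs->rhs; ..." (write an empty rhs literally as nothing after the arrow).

aab->; ab->b

  | abbababb => bbababb => bbbabb => bbbbb
  | abaa => baa
  | bababbb => bbabbb => bbbbb
  | abaabb => baabb => bb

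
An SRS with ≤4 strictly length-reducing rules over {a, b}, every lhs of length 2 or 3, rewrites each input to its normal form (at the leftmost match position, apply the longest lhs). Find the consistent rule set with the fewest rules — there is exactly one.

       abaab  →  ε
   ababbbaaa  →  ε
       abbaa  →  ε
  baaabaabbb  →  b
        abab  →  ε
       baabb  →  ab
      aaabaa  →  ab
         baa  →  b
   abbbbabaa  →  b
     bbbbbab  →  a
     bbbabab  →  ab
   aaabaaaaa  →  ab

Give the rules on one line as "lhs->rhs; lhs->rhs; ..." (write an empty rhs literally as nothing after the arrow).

aa->; ba->b; bb->a

  | abaab => abab => abb => aa => ε
  | ababbbaaa => abbbbaaa => aabbaaa => bbaaa => aaaa => aa => ε
  | abbaa => aaaa => aa => ε
  | baaabaabbb => baabaabbb => babaabbb => bbaabbb => aaabbb => abbb => aab => b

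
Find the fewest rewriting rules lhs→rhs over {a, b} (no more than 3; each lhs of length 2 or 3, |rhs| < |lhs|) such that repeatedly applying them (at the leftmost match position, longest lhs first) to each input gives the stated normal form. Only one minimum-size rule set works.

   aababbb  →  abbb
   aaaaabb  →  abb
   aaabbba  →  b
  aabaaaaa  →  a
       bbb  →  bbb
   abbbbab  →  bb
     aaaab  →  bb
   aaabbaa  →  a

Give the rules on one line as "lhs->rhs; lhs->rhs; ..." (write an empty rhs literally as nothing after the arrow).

aa->b; ba->a

  | aababbb => bbabbb => babbb => abbb
  | aaaaabb => baaabb => aaabb => babb => abb
  | aaabbba => babbba => abbba => abba => aba => aa => b
  | aabaaaaa => bbaaaaa => baaaaa => aaaaa => baaa => aaa => ba => a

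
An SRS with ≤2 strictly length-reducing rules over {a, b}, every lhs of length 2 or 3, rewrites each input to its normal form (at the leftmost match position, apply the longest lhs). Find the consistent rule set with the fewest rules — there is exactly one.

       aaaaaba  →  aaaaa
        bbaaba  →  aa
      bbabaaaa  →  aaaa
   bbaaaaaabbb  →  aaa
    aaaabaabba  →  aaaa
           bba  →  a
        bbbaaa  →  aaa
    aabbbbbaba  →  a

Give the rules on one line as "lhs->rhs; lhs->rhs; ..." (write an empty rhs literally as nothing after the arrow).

ab->; ba->a

  | aaaaaba => aaaaa
  | bbaaba => baaba => aaba => aa
  | bbabaaaa => babaaaa => abaaaa => aaaa
  | bbaaaaaabbb => baaaaaabbb => aaaaaabbb => aaaaabb => aaaab => aaa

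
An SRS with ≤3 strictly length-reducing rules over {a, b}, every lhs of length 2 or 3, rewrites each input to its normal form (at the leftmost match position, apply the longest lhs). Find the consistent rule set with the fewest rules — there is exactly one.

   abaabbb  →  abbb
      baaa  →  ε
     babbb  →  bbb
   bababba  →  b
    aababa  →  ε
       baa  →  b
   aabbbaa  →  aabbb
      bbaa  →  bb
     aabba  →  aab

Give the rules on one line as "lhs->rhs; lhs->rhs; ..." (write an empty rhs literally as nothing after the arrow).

  | abaabbb => abbb
  | baaa => ba => ε
  | babbb => bbb
  | bababba => babba => bba => b

aba->; ba->; baa->b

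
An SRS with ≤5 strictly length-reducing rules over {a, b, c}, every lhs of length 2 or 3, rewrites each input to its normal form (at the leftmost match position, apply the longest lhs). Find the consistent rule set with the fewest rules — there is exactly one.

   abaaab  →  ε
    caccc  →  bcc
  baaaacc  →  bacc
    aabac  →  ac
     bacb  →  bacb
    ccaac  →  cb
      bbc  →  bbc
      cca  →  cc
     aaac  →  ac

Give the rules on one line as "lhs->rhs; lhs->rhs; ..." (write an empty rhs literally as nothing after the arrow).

  | abaaab => aaab => aab => ab => ε
  | caccc => bcc
  | baaaacc => baaacc => baacc => bacc
  | aabac => abac => ac

aa->a; ab->; ca->c; cac->b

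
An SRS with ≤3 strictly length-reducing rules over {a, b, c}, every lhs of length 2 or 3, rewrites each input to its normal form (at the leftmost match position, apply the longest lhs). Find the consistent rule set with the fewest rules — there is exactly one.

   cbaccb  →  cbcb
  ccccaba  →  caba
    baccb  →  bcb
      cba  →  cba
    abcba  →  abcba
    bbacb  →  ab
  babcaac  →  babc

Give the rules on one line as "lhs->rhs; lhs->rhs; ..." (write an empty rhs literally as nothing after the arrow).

ac->c; bbc->a; cc->c

  | cbaccb => cbccb => cbcb
  | ccccaba => cccaba => ccaba => caba
  | baccb => bccb => bcb
  | cba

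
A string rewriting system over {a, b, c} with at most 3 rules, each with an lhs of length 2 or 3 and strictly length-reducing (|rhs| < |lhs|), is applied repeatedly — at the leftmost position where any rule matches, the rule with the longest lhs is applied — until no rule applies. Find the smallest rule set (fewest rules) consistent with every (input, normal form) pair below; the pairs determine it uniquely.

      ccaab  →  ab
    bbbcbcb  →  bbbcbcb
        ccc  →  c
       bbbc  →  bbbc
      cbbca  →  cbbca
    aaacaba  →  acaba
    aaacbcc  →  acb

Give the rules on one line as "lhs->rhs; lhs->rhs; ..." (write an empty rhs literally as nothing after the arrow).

  | ccaab => aab => ab
  | bbbcbcb
  | ccc => c
  | bbbc

aa->a; cc->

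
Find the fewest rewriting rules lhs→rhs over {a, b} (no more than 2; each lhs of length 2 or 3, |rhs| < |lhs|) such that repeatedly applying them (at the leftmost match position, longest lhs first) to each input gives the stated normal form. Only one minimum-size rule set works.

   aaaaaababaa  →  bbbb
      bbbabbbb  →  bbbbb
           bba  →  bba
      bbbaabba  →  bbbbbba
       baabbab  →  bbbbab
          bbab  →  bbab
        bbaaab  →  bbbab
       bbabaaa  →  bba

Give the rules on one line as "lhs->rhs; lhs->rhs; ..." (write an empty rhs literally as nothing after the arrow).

  | aaaaaababaa => baaaababaa => bbaababaa => bbbbabaa => bbbbabb => bbbb
  | bbbabbbb => bbbbb
  | bba
  | bbbaabba => bbbbbba

aa->b; abb->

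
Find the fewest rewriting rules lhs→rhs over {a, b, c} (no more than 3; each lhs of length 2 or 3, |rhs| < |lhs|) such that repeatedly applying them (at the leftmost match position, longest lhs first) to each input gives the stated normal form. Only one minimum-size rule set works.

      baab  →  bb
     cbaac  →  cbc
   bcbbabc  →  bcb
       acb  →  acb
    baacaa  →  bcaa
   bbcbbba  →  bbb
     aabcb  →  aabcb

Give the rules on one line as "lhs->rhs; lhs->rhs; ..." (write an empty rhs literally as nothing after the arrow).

ba->b; bbc->

  | baab => bab => bb
  | cbaac => cbac => cbc
  | bcbbabc => bcbbbc => bcb
  | acb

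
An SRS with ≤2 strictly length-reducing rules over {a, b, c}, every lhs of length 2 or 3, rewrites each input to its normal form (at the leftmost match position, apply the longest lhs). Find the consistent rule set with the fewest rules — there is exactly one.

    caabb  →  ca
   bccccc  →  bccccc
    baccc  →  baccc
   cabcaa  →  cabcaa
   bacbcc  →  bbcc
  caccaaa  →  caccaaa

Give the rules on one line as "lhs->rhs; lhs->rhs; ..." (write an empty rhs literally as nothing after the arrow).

abb->; acb->b

  | caabb => ca
  | bccccc
  | baccc
  | cabcaa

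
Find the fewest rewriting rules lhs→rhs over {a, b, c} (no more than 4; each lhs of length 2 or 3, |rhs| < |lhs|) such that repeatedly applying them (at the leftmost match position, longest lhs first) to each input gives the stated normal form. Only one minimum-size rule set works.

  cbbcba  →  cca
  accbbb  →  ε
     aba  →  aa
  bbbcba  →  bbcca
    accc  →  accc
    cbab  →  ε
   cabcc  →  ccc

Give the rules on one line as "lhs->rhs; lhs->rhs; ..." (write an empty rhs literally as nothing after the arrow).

ab->; aba->aa; bcb->cc; cb->

  | cbbcba => bcba => cca
  | accbbb => acbb => ab => ε
  | aba => aa
  | bbbcba => bbcca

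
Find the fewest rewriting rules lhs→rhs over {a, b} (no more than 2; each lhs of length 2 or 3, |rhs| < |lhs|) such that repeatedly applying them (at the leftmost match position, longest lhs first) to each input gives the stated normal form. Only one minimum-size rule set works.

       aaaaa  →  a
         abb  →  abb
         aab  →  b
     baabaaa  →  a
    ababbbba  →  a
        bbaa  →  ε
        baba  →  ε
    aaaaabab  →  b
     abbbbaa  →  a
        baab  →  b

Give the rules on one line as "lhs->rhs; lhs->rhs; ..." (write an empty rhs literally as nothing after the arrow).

  | aaaaa => aaa => a
  | abb
  | aab => b
  | baabaaa => aabaaa => baaa => aaa => a

aa->; ba->a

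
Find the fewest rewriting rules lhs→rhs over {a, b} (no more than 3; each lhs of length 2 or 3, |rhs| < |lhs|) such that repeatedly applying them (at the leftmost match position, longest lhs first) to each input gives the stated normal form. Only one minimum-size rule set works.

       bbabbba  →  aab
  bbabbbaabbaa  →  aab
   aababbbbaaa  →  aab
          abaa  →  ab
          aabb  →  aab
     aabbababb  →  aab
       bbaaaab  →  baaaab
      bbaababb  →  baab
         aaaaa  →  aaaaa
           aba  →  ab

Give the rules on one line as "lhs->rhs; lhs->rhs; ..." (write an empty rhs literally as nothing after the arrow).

  | bbabbba => babbba => aabba => aaba => aab
  | bbabbbaabbaa => babbbaabbaa => aabbaabbaa => aabaabbaa => aababbaa => aabbbaa => aabbaa => aabaa => aaba => aab
  | aababbbbaaa => aabbbbbaaa => aabbbbaaa => aabbbaaa => aabbaaa => aabaaa => aabaa => aaba => aab
  | abaa => aba => ab

aba->ab; bab->aa; bb->b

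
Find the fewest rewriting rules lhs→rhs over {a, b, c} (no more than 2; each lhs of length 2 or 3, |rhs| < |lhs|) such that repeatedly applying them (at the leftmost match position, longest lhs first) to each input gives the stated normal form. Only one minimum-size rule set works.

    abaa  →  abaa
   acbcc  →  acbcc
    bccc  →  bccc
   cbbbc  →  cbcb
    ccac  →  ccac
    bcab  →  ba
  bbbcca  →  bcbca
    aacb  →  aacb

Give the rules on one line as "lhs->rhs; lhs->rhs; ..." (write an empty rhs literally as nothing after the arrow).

bbc->cb; cab->a

  | abaa
  | acbcc
  | bccc
  | cbbbc => cbcb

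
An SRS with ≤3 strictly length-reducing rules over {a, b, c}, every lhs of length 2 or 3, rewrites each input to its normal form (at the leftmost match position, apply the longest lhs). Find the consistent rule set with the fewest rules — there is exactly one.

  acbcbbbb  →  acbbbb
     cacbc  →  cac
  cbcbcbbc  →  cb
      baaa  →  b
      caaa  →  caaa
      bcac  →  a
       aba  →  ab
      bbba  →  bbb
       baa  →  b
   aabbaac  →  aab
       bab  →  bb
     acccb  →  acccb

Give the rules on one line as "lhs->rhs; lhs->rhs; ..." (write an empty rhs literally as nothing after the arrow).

  | acbcbbbb => acbbbb
  | cacbc => cac
  | cbcbcbbc => cbcbbc => cbbc => cb
  | baaa => baa => ba => b

ba->b; bc->; bca->ab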